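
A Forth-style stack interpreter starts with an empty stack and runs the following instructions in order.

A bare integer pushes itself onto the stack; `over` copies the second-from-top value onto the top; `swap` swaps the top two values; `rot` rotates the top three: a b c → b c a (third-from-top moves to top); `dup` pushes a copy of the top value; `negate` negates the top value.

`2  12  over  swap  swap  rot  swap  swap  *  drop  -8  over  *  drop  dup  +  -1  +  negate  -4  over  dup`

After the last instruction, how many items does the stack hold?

2       2
12      2 12
over    2 12 2
swap    2 2 12
swap    2 12 2
rot     12 2 2
swap    12 2 2
swap    12 2 2
*       12 4
drop    12
-8      12 -8
over    12 -8 12
*       12 -96
drop    12
dup     12 12
+       24
-1      24 -1
+       23
negate  -23
-4      -23 -4
over    -23 -4 -23
dup     -23 -4 -23 -23

4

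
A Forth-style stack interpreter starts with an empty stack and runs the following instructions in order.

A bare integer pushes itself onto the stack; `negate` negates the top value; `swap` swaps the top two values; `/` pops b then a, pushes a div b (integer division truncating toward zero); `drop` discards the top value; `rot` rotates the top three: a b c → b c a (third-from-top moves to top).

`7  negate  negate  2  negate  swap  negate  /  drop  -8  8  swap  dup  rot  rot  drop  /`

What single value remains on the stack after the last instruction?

7      : 7
negate : -7
negate : 7
2      : 7 2
negate : 7 -2
swap   : -2 7
negate : -2 -7
/      : 0
drop   : (empty)
-8     : -8
8      : -8 8
swap   : 8 -8
dup    : 8 -8 -8
rot    : -8 -8 8
rot    : -8 8 -8
drop   : -8 8
/      : -1

-1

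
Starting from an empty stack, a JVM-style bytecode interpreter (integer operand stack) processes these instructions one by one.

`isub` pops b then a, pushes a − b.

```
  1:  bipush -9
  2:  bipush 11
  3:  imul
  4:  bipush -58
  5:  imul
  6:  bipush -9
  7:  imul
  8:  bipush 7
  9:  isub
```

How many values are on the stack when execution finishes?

bipush -9  : -9
bipush 11  : -9 11
imul       : -99
bipush -58 : -99 -58
imul       : 5742
bipush -9  : 5742 -9
imul       : -51678
bipush 7   : -51678 7
isub       : -51685

1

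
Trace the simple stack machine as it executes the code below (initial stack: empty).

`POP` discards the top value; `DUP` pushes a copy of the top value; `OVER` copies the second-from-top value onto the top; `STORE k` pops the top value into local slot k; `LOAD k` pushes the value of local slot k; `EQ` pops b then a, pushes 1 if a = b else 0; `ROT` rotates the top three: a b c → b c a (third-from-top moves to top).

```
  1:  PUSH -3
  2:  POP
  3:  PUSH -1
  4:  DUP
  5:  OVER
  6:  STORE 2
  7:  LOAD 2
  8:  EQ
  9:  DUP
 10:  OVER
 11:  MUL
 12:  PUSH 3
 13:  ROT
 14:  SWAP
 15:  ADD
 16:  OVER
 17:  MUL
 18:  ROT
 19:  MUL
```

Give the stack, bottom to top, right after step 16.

[-1, 1, 4, 1]

PUSH -3 : -3
POP     : (empty)
PUSH -1 : -1
DUP     : -1 -1
OVER    : -1 -1 -1
STORE 2 : -1 -1
LOAD 2  : -1 -1 -1
EQ      : -1 1
DUP     : -1 1 1
OVER    : -1 1 1 1
MUL     : -1 1 1
PUSH 3  : -1 1 1 3
ROT     : -1 1 3 1
SWAP    : -1 1 1 3
ADD     : -1 1 4
OVER    : -1 1 4 1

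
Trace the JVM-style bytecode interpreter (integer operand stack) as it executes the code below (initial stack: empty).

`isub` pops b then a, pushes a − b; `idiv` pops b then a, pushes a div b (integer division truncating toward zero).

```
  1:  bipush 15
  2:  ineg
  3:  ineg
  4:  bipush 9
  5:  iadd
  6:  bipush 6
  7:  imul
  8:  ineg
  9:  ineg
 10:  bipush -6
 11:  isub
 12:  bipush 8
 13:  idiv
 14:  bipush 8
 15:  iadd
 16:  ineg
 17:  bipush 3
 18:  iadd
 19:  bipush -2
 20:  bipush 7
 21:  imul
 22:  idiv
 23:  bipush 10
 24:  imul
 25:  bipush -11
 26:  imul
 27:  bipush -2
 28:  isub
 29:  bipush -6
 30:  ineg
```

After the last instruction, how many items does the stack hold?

bipush 15  → 15
ineg       → -15
ineg       → 15
bipush 9   → 15 9
iadd       → 24
bipush 6   → 24 6
imul       → 144
ineg       → -144
ineg       → 144
bipush -6  → 144 -6
isub       → 150
bipush 8   → 150 8
idiv       → 18
bipush 8   → 18 8
iadd       → 26
ineg       → -26
bipush 3   → -26 3
iadd       → -23
bipush -2  → -23 -2
bipush 7   → -23 -2 7
imul       → -23 -14
idiv       → 1
bipush 10  → 1 10
imul       → 10
bipush -11 → 10 -11
imul       → -110
bipush -2  → -110 -2
isub       → -108
bipush -6  → -108 -6
ineg       → -108 6

2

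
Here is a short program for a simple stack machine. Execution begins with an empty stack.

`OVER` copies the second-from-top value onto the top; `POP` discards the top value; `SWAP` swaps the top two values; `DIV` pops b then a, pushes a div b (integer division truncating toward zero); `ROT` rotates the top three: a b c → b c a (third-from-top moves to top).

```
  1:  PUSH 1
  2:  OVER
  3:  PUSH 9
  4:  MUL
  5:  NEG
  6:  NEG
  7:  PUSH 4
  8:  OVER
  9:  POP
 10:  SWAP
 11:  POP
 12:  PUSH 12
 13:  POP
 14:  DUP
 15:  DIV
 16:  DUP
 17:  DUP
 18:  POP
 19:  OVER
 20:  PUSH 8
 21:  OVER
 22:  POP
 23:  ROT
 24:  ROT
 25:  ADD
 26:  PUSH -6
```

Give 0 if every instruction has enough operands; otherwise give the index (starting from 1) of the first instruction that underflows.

2

PUSH 1 -> [1]
OVER  — needs 2 operands, stack has 1 → underflow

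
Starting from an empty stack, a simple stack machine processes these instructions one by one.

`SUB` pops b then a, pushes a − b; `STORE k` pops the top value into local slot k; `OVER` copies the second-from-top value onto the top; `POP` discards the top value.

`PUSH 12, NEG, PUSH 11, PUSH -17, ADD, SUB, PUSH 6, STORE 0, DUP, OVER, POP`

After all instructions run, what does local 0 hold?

PUSH 12  : [12]
NEG      : [-12]
PUSH 11  : [-12, 11]
PUSH -17 : [-12, 11, -17]
ADD      : [-12, -6]
SUB      : [-6]
PUSH 6   : [-6, 6]
STORE 0  : [-6]
DUP      : [-6, -6]
OVER     : [-6, -6, -6]
POP      : [-6, -6]

6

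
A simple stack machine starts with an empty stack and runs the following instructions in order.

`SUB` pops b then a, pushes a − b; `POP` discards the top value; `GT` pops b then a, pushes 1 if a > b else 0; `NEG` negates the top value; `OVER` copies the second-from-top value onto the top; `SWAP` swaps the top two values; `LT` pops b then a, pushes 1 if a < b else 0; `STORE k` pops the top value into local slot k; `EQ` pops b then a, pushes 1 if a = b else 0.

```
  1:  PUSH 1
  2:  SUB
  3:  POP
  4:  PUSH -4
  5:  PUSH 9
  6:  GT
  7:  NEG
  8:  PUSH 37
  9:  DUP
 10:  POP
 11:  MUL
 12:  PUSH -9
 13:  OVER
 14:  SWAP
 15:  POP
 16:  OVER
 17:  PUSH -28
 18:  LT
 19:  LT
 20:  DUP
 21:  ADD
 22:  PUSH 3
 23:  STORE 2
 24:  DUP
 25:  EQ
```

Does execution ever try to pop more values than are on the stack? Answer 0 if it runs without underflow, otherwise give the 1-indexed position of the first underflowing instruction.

PUSH 1 -> [1]
SUB  — needs 2 operands, stack has 1 → underflow

2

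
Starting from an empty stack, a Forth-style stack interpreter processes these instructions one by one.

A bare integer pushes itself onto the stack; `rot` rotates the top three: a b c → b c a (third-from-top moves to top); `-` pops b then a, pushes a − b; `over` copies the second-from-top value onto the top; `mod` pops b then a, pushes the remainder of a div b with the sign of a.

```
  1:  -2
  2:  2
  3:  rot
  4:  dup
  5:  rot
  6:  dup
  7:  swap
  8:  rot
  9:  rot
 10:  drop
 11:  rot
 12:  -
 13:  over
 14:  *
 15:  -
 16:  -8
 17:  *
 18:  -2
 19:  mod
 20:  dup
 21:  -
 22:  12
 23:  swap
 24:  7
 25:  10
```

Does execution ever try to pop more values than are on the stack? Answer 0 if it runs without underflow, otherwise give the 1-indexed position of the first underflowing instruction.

3

-2 -> [-2]
2  -> [-2, 2]
rot  — needs 3 operands, stack has 2 → underflow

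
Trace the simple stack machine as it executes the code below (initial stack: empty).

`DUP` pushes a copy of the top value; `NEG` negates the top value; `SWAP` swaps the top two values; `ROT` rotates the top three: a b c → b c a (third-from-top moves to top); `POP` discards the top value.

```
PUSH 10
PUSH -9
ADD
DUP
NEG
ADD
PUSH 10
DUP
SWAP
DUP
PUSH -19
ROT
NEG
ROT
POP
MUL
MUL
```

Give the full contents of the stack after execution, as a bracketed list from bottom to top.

PUSH 10  -> [10]
PUSH -9  -> [10, -9]
ADD      -> [1]
DUP      -> [1, 1]
NEG      -> [1, -1]
ADD      -> [0]
PUSH 10  -> [0, 10]
DUP      -> [0, 10, 10]
SWAP     -> [0, 10, 10]
DUP      -> [0, 10, 10, 10]
PUSH -19 -> [0, 10, 10, 10, -19]
ROT      -> [0, 10, 10, -19, 10]
NEG      -> [0, 10, 10, -19, -10]
ROT      -> [0, 10, -19, -10, 10]
POP      -> [0, 10, -19, -10]
MUL      -> [0, 10, 190]
MUL      -> [0, 1900]

[0, 1900]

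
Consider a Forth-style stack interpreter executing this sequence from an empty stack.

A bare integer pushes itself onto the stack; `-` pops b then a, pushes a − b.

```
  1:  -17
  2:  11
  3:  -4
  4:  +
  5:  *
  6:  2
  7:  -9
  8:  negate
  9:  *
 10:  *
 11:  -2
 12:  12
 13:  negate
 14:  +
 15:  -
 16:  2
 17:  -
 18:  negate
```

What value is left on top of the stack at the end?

-17    -> [-17]
11     -> [-17, 11]
-4     -> [-17, 11, -4]
+      -> [-17, 7]
*      -> [-119]
2      -> [-119, 2]
-9     -> [-119, 2, -9]
negate -> [-119, 2, 9]
*      -> [-119, 18]
*      -> [-2142]
-2     -> [-2142, -2]
12     -> [-2142, -2, 12]
negate -> [-2142, -2, -12]
+      -> [-2142, -14]
-      -> [-2128]
2      -> [-2128, 2]
-      -> [-2130]
negate -> [2130]

2130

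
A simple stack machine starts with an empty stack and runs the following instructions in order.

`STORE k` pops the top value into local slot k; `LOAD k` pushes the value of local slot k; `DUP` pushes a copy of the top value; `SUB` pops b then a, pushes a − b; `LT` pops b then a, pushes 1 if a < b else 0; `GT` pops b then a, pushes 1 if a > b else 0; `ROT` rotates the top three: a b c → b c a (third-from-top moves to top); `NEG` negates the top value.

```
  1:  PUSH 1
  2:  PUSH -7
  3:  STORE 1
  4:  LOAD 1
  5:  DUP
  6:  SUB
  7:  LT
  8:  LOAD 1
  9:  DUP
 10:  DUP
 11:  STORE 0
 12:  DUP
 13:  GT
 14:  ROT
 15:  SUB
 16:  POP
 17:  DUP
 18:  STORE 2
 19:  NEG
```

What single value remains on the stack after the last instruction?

7

PUSH 1  : [1]
PUSH -7 : [1, -7]
STORE 1 : [1]
LOAD 1  : [1, -7]
DUP     : [1, -7, -7]
SUB     : [1, 0]
LT      : [0]
LOAD 1  : [0, -7]
DUP     : [0, -7, -7]
DUP     : [0, -7, -7, -7]
STORE 0 : [0, -7, -7]
DUP     : [0, -7, -7, -7]
GT      : [0, -7, 0]
ROT     : [-7, 0, 0]
SUB     : [-7, 0]
POP     : [-7]
DUP     : [-7, -7]
STORE 2 : [-7]
NEG     : [7]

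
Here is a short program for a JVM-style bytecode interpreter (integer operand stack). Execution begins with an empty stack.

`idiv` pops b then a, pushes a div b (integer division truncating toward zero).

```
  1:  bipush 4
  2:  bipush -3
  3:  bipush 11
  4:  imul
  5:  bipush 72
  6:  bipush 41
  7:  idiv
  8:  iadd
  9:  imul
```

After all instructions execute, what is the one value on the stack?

bipush 4  -> 4
bipush -3 -> 4 -3
bipush 11 -> 4 -3 11
imul      -> 4 -33
bipush 72 -> 4 -33 72
bipush 41 -> 4 -33 72 41
idiv      -> 4 -33 1
iadd      -> 4 -32
imul      -> -128

-128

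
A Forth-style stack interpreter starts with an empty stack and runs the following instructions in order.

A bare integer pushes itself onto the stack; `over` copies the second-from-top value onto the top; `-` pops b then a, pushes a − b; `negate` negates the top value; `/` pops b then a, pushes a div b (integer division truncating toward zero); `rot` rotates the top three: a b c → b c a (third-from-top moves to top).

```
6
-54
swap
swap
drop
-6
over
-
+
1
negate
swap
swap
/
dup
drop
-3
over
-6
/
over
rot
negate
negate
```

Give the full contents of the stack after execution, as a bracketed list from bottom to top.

6      : [6]
-54    : [6, -54]
swap   : [-54, 6]
swap   : [6, -54]
drop   : [6]
-6     : [6, -6]
over   : [6, -6, 6]
-      : [6, -12]
+      : [-6]
1      : [-6, 1]
negate : [-6, -1]
swap   : [-1, -6]
swap   : [-6, -1]
/      : [6]
dup    : [6, 6]
drop   : [6]
-3     : [6, -3]
over   : [6, -3, 6]
-6     : [6, -3, 6, -6]
/      : [6, -3, -1]
over   : [6, -3, -1, -3]
rot    : [6, -1, -3, -3]
negate : [6, -1, -3, 3]
negate : [6, -1, -3, -3]

[6, -1, -3, -3]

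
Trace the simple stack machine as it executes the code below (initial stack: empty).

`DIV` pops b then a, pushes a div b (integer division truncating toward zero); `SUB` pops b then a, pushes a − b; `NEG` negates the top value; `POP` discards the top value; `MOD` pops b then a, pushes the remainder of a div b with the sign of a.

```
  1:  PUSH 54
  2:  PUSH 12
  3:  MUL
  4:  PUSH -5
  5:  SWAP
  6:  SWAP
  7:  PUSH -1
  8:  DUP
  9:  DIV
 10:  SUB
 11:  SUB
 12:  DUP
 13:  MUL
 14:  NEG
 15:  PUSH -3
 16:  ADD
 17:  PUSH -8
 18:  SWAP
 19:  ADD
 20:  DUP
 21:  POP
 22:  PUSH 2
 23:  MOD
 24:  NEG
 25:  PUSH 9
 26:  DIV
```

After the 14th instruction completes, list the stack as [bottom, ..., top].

[-427716]

PUSH 54 → 54
PUSH 12 → 54 12
MUL     → 648
PUSH -5 → 648 -5
SWAP    → -5 648
SWAP    → 648 -5
PUSH -1 → 648 -5 -1
DUP     → 648 -5 -1 -1
DIV     → 648 -5 1
SUB     → 648 -6
SUB     → 654
DUP     → 654 654
MUL     → 427716
NEG     → -427716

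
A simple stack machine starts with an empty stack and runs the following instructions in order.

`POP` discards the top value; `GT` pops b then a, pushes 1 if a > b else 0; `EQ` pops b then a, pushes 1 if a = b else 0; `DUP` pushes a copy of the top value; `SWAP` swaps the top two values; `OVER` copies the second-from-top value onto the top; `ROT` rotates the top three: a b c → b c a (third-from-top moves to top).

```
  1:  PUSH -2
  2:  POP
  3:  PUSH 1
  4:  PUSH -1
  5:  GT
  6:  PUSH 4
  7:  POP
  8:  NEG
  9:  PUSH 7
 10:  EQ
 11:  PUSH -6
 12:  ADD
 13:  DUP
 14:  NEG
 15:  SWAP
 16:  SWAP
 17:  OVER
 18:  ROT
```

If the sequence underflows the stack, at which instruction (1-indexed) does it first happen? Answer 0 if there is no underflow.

PUSH -2  [-2]
POP      []
PUSH 1   [1]
PUSH -1  [1, -1]
GT       [1]
PUSH 4   [1, 4]
POP      [1]
NEG      [-1]
PUSH 7   [-1, 7]
EQ       [0]
PUSH -6  [0, -6]
ADD      [-6]
DUP      [-6, -6]
NEG      [-6, 6]
SWAP     [6, -6]
SWAP     [-6, 6]
OVER     [-6, 6, -6]
ROT      [6, -6, -6]

0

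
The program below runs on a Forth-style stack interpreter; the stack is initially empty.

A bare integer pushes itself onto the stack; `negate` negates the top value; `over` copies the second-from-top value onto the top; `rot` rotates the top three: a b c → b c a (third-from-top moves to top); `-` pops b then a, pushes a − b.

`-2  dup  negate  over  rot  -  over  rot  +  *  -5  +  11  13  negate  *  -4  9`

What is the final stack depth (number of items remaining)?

-2     : -2
dup    : -2 -2
negate : -2 2
over   : -2 2 -2
rot    : 2 -2 -2
-      : 2 0
over   : 2 0 2
rot    : 0 2 2
+      : 0 4
*      : 0
-5     : 0 -5
+      : -5
11     : -5 11
13     : -5 11 13
negate : -5 11 -13
*      : -5 -143
-4     : -5 -143 -4
9      : -5 -143 -4 9

4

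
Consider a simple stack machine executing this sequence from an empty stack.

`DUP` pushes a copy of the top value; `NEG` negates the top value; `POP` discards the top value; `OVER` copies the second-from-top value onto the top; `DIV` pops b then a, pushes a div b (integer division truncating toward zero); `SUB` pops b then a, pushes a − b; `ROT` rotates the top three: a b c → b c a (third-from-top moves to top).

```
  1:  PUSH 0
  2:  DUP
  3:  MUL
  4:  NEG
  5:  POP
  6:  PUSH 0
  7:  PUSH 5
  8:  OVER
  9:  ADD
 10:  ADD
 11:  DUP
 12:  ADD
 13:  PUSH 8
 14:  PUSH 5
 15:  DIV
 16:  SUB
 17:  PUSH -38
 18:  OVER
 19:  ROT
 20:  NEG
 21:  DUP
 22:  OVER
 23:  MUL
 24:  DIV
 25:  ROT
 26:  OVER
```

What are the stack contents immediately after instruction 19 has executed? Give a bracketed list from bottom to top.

PUSH 0   : [0]
DUP      : [0, 0]
MUL      : [0]
NEG      : [0]
POP      : []
PUSH 0   : [0]
PUSH 5   : [0, 5]
OVER     : [0, 5, 0]
ADD      : [0, 5]
ADD      : [5]
DUP      : [5, 5]
ADD      : [10]
PUSH 8   : [10, 8]
PUSH 5   : [10, 8, 5]
DIV      : [10, 1]
SUB      : [9]
PUSH -38 : [9, -38]
OVER     : [9, -38, 9]
ROT      : [-38, 9, 9]

[-38, 9, 9]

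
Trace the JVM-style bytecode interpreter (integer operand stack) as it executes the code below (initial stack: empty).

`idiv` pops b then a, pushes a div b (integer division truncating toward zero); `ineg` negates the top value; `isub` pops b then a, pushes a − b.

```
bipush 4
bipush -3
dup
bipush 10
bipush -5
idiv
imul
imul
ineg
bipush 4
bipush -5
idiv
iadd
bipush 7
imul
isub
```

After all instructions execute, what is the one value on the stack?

bipush 4   [4]
bipush -3  [4, -3]
dup        [4, -3, -3]
bipush 10  [4, -3, -3, 10]
bipush -5  [4, -3, -3, 10, -5]
idiv       [4, -3, -3, -2]
imul       [4, -3, 6]
imul       [4, -18]
ineg       [4, 18]
bipush 4   [4, 18, 4]
bipush -5  [4, 18, 4, -5]
idiv       [4, 18, 0]
iadd       [4, 18]
bipush 7   [4, 18, 7]
imul       [4, 126]
isub       [-122]

-122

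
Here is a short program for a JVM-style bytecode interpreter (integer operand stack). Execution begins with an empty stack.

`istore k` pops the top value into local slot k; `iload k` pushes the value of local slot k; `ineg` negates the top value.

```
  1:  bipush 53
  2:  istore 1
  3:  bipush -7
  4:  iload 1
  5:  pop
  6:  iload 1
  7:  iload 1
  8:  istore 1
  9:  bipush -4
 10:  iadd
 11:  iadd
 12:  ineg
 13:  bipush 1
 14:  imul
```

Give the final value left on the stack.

bipush 53  [53]
istore 1   []
bipush -7  [-7]
iload 1    [-7, 53]
pop        [-7]
iload 1    [-7, 53]
iload 1    [-7, 53, 53]
istore 1   [-7, 53]
bipush -4  [-7, 53, -4]
iadd       [-7, 49]
iadd       [42]
ineg       [-42]
bipush 1   [-42, 1]
imul       [-42]

-42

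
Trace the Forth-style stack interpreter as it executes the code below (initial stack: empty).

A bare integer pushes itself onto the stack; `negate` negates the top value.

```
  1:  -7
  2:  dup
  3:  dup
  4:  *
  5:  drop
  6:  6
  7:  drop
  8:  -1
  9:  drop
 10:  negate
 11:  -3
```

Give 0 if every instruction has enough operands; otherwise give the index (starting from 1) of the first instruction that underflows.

0

-7      -7
dup     -7 -7
dup     -7 -7 -7
*       -7 49
drop    -7
6       -7 6
drop    -7
-1      -7 -1
drop    -7
negate  7
-3      7 -3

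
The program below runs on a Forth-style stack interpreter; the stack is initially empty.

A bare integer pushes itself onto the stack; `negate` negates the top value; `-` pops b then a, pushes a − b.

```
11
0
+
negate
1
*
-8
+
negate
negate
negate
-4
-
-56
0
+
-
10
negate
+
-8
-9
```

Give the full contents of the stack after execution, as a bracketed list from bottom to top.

[69, -8, -9]

11     : 11
0      : 11 0
+      : 11
negate : -11
1      : -11 1
*      : -11
-8     : -11 -8
+      : -19
negate : 19
negate : -19
negate : 19
-4     : 19 -4
-      : 23
-56    : 23 -56
0      : 23 -56 0
+      : 23 -56
-      : 79
10     : 79 10
negate : 79 -10
+      : 69
-8     : 69 -8
-9     : 69 -8 -9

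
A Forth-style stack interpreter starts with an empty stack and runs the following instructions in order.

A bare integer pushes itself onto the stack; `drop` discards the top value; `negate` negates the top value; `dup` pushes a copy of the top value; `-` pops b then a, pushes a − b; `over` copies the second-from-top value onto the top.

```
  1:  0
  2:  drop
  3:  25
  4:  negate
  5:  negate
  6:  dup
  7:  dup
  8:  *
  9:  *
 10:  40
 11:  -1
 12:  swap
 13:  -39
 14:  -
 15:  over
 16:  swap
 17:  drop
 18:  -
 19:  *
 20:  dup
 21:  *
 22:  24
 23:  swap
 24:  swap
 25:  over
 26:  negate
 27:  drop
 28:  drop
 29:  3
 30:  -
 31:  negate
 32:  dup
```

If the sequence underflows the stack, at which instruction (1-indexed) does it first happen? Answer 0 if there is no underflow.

0

0      -> [0]
drop   -> []
25     -> [25]
negate -> [-25]
negate -> [25]
dup    -> [25, 25]
dup    -> [25, 25, 25]
*      -> [25, 625]
*      -> [15625]
40     -> [15625, 40]
-1     -> [15625, 40, -1]
swap   -> [15625, -1, 40]
-39    -> [15625, -1, 40, -39]
-      -> [15625, -1, 79]
over   -> [15625, -1, 79, -1]
swap   -> [15625, -1, -1, 79]
drop   -> [15625, -1, -1]
-      -> [15625, 0]
*      -> [0]
dup    -> [0, 0]
*      -> [0]
24     -> [0, 24]
swap   -> [24, 0]
swap   -> [0, 24]
over   -> [0, 24, 0]
negate -> [0, 24, 0]
drop   -> [0, 24]
drop   -> [0]
3      -> [0, 3]
-      -> [-3]
negate -> [3]
dup    -> [3, 3]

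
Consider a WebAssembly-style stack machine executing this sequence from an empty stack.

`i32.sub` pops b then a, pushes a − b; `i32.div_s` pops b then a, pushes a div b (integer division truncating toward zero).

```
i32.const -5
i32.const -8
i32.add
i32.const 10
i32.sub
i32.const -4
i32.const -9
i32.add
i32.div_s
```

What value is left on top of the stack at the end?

i32.const -5  [-5]
i32.const -8  [-5, -8]
i32.add       [-13]
i32.const 10  [-13, 10]
i32.sub       [-23]
i32.const -4  [-23, -4]
i32.const -9  [-23, -4, -9]
i32.add       [-23, -13]
i32.div_s     [1]

1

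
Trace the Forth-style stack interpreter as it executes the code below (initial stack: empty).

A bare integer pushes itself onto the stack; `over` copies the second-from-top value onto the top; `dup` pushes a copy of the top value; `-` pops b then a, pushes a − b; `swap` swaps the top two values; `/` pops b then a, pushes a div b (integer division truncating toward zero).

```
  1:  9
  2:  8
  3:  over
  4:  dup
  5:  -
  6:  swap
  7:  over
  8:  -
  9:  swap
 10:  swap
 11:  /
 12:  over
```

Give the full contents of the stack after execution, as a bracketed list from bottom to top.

9    → [9]
8    → [9, 8]
over → [9, 8, 9]
dup  → [9, 8, 9, 9]
-    → [9, 8, 0]
swap → [9, 0, 8]
over → [9, 0, 8, 0]
-    → [9, 0, 8]
swap → [9, 8, 0]
swap → [9, 0, 8]
/    → [9, 0]
over → [9, 0, 9]

[9, 0, 9]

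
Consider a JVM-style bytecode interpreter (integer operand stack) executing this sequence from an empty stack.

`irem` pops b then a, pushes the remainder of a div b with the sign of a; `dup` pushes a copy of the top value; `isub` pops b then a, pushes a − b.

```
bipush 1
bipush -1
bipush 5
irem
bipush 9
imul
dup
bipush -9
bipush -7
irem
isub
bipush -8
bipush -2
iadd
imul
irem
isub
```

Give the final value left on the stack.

bipush 1  : 1
bipush -1 : 1 -1
bipush 5  : 1 -1 5
irem      : 1 -1
bipush 9  : 1 -1 9
imul      : 1 -9
dup       : 1 -9 -9
bipush -9 : 1 -9 -9 -9
bipush -7 : 1 -9 -9 -9 -7
irem      : 1 -9 -9 -2
isub      : 1 -9 -7
bipush -8 : 1 -9 -7 -8
bipush -2 : 1 -9 -7 -8 -2
iadd      : 1 -9 -7 -10
imul      : 1 -9 70
irem      : 1 -9
isub      : 10

10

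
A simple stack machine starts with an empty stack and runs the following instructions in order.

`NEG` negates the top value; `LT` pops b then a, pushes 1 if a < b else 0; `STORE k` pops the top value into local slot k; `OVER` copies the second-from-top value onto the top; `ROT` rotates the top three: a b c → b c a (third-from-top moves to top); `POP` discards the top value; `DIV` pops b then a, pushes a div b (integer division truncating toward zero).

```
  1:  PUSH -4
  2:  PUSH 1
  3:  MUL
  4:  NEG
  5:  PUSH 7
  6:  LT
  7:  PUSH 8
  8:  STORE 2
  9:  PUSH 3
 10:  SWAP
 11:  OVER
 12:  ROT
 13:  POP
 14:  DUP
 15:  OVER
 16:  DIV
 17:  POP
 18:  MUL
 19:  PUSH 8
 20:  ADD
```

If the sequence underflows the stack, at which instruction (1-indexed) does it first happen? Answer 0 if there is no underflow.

PUSH -4 : -4
PUSH 1  : -4 1
MUL     : -4
NEG     : 4
PUSH 7  : 4 7
LT      : 1
PUSH 8  : 1 8
STORE 2 : 1
PUSH 3  : 1 3
SWAP    : 3 1
OVER    : 3 1 3
ROT     : 1 3 3
POP     : 1 3
DUP     : 1 3 3
OVER    : 1 3 3 3
DIV     : 1 3 1
POP     : 1 3
MUL     : 3
PUSH 8  : 3 8
ADD     : 11

0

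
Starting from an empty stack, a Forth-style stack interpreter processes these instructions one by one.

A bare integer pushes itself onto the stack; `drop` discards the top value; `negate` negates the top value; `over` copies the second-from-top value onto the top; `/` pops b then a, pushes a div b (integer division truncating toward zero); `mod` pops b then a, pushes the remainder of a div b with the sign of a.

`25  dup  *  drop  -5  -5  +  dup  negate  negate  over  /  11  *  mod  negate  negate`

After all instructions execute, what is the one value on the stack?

-10

25      [25]
dup     [25, 25]
*       [625]
drop    []
-5      [-5]
-5      [-5, -5]
+       [-10]
dup     [-10, -10]
negate  [-10, 10]
negate  [-10, -10]
over    [-10, -10, -10]
/       [-10, 1]
11      [-10, 1, 11]
*       [-10, 11]
mod     [-10]
negate  [10]
negate  [-10]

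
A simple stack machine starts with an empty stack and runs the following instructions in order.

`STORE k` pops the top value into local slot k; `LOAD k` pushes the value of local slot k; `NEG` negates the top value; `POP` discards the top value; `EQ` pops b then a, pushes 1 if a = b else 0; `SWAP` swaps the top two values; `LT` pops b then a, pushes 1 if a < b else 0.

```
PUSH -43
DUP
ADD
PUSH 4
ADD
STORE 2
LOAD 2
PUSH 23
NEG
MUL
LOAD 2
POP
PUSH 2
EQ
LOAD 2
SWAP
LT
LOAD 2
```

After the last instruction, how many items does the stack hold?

PUSH -43  -43
DUP       -43 -43
ADD       -86
PUSH 4    -86 4
ADD       -82
STORE 2   (empty)
LOAD 2    -82
PUSH 23   -82 23
NEG       -82 -23
MUL       1886
LOAD 2    1886 -82
POP       1886
PUSH 2    1886 2
EQ        0
LOAD 2    0 -82
SWAP      -82 0
LT        1
LOAD 2    1 -82

2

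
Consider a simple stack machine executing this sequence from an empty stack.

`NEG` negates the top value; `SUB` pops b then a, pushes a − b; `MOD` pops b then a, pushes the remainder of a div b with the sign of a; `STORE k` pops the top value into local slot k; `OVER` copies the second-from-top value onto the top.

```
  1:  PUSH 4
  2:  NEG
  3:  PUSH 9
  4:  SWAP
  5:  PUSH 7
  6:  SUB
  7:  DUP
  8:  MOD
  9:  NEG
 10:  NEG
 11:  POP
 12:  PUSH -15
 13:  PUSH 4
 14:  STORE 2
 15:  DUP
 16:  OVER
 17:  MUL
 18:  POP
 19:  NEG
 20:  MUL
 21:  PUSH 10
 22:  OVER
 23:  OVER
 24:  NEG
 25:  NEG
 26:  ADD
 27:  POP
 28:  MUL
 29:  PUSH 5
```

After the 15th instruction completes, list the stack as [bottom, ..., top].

PUSH 4   : 4
NEG      : -4
PUSH 9   : -4 9
SWAP     : 9 -4
PUSH 7   : 9 -4 7
SUB      : 9 -11
DUP      : 9 -11 -11
MOD      : 9 0
NEG      : 9 0
NEG      : 9 0
POP      : 9
PUSH -15 : 9 -15
PUSH 4   : 9 -15 4
STORE 2  : 9 -15
DUP      : 9 -15 -15

[9, -15, -15]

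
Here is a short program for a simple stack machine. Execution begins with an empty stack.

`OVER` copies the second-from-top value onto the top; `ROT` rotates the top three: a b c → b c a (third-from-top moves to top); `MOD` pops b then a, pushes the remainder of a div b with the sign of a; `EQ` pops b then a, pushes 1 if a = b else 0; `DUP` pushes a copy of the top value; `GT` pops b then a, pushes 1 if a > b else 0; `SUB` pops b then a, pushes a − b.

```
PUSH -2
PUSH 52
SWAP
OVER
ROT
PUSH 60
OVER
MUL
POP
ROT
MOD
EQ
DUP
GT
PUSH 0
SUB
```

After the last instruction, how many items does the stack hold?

1

PUSH -2 -> -2
PUSH 52 -> -2 52
SWAP    -> 52 -2
OVER    -> 52 -2 52
ROT     -> -2 52 52
PUSH 60 -> -2 52 52 60
OVER    -> -2 52 52 60 52
MUL     -> -2 52 52 3120
POP     -> -2 52 52
ROT     -> 52 52 -2
MOD     -> 52 0
EQ      -> 0
DUP     -> 0 0
GT      -> 0
PUSH 0  -> 0 0
SUB     -> 0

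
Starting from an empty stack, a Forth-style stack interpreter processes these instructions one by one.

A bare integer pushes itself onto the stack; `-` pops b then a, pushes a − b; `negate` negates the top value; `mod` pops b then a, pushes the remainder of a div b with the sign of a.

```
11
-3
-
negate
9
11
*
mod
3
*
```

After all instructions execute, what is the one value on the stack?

11     : [11]
-3     : [11, -3]
-      : [14]
negate : [-14]
9      : [-14, 9]
11     : [-14, 9, 11]
*      : [-14, 99]
mod    : [-14]
3      : [-14, 3]
*      : [-42]

-42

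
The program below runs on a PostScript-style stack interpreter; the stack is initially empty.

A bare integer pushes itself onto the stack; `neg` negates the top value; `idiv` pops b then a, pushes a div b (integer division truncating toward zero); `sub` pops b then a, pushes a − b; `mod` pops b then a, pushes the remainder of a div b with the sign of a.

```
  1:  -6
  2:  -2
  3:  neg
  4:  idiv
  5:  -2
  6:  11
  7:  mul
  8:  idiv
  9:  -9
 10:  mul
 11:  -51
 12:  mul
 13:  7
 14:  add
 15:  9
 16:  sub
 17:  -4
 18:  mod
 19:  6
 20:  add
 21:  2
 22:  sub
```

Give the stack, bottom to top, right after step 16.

-6    [-6]
-2    [-6, -2]
neg   [-6, 2]
idiv  [-3]
-2    [-3, -2]
11    [-3, -2, 11]
mul   [-3, -22]
idiv  [0]
-9    [0, -9]
mul   [0]
-51   [0, -51]
mul   [0]
7     [0, 7]
add   [7]
9     [7, 9]
sub   [-2]

[-2]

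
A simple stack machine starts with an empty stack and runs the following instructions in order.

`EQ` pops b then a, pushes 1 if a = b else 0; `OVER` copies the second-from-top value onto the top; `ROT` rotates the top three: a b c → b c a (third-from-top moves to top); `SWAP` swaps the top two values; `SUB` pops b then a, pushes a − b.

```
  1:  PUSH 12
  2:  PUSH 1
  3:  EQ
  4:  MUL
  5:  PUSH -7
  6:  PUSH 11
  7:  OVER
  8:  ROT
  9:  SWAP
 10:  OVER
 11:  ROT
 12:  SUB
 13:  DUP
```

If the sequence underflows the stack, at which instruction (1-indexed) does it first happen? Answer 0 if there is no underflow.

4

PUSH 12 → [12]
PUSH 1  → [12, 1]
EQ      → [0]
MUL  — needs 2 operands, stack has 1 → underflow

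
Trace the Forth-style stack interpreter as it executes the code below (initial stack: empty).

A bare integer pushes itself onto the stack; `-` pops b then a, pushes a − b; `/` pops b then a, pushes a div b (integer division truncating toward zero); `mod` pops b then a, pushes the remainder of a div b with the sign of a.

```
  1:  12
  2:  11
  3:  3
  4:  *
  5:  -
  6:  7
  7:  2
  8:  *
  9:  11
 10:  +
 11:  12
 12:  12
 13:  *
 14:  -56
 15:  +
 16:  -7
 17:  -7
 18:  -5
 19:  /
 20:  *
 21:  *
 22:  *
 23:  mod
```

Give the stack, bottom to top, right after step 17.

12  → [12]
11  → [12, 11]
3   → [12, 11, 3]
*   → [12, 33]
-   → [-21]
7   → [-21, 7]
2   → [-21, 7, 2]
*   → [-21, 14]
11  → [-21, 14, 11]
+   → [-21, 25]
12  → [-21, 25, 12]
12  → [-21, 25, 12, 12]
*   → [-21, 25, 144]
-56 → [-21, 25, 144, -56]
+   → [-21, 25, 88]
-7  → [-21, 25, 88, -7]
-7  → [-21, 25, 88, -7, -7]

[-21, 25, 88, -7, -7]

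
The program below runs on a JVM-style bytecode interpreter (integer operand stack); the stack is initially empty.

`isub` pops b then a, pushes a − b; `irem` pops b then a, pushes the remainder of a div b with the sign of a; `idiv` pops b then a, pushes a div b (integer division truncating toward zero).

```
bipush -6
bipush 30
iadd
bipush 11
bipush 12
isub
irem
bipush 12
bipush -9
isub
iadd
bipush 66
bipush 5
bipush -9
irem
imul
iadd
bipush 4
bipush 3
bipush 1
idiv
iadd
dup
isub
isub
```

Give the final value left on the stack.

bipush -6 -> [-6]
bipush 30 -> [-6, 30]
iadd      -> [24]
bipush 11 -> [24, 11]
bipush 12 -> [24, 11, 12]
isub      -> [24, -1]
irem      -> [0]
bipush 12 -> [0, 12]
bipush -9 -> [0, 12, -9]
isub      -> [0, 21]
iadd      -> [21]
bipush 66 -> [21, 66]
bipush 5  -> [21, 66, 5]
bipush -9 -> [21, 66, 5, -9]
irem      -> [21, 66, 5]
imul      -> [21, 330]
iadd      -> [351]
bipush 4  -> [351, 4]
bipush 3  -> [351, 4, 3]
bipush 1  -> [351, 4, 3, 1]
idiv      -> [351, 4, 3]
iadd      -> [351, 7]
dup       -> [351, 7, 7]
isub      -> [351, 0]
isub      -> [351]

351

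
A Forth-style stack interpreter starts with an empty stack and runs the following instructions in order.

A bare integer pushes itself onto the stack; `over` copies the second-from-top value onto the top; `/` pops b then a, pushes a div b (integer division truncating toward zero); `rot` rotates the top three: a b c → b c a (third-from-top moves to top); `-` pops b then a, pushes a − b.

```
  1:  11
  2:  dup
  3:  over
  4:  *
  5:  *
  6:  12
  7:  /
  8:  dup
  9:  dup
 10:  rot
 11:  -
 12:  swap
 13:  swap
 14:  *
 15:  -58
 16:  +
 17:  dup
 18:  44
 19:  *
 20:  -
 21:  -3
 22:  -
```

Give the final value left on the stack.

2497

11   -> 11
dup  -> 11 11
over -> 11 11 11
*    -> 11 121
*    -> 1331
12   -> 1331 12
/    -> 110
dup  -> 110 110
dup  -> 110 110 110
rot  -> 110 110 110
-    -> 110 0
swap -> 0 110
swap -> 110 0
*    -> 0
-58  -> 0 -58
+    -> -58
dup  -> -58 -58
44   -> -58 -58 44
*    -> -58 -2552
-    -> 2494
-3   -> 2494 -3
-    -> 2497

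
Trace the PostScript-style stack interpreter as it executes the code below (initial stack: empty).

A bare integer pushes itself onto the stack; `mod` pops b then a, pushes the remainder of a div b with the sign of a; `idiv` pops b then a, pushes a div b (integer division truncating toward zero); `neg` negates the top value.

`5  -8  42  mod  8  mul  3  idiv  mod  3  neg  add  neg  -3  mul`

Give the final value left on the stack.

5    -> [5]
-8   -> [5, -8]
42   -> [5, -8, 42]
mod  -> [5, -8]
8    -> [5, -8, 8]
mul  -> [5, -64]
3    -> [5, -64, 3]
idiv -> [5, -21]
mod  -> [5]
3    -> [5, 3]
neg  -> [5, -3]
add  -> [2]
neg  -> [-2]
-3   -> [-2, -3]
mul  -> [6]

6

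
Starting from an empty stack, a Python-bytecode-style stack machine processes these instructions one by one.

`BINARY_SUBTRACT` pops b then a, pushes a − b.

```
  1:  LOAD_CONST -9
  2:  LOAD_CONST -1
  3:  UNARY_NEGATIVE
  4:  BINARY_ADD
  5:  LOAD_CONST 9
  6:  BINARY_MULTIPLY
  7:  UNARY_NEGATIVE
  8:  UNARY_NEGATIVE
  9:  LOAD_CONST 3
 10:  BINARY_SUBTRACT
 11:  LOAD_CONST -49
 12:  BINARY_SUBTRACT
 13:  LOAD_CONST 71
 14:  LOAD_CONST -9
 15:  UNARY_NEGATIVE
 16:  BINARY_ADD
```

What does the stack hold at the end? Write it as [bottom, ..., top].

LOAD_CONST -9   -> [-9]
LOAD_CONST -1   -> [-9, -1]
UNARY_NEGATIVE  -> [-9, 1]
BINARY_ADD      -> [-8]
LOAD_CONST 9    -> [-8, 9]
BINARY_MULTIPLY -> [-72]
UNARY_NEGATIVE  -> [72]
UNARY_NEGATIVE  -> [-72]
LOAD_CONST 3    -> [-72, 3]
BINARY_SUBTRACT -> [-75]
LOAD_CONST -49  -> [-75, -49]
BINARY_SUBTRACT -> [-26]
LOAD_CONST 71   -> [-26, 71]
LOAD_CONST -9   -> [-26, 71, -9]
UNARY_NEGATIVE  -> [-26, 71, 9]
BINARY_ADD      -> [-26, 80]

[-26, 80]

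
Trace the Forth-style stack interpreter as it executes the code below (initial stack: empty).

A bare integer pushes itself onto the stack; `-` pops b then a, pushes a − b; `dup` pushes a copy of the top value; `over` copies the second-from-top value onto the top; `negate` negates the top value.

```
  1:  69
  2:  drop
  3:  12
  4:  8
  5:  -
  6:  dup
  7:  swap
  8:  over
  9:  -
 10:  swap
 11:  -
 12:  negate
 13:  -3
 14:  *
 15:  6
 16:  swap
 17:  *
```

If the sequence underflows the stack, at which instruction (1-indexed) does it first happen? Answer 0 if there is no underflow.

0

69     : 69
drop   : (empty)
12     : 12
8      : 12 8
-      : 4
dup    : 4 4
swap   : 4 4
over   : 4 4 4
-      : 4 0
swap   : 0 4
-      : -4
negate : 4
-3     : 4 -3
*      : -12
6      : -12 6
swap   : 6 -12
*      : -72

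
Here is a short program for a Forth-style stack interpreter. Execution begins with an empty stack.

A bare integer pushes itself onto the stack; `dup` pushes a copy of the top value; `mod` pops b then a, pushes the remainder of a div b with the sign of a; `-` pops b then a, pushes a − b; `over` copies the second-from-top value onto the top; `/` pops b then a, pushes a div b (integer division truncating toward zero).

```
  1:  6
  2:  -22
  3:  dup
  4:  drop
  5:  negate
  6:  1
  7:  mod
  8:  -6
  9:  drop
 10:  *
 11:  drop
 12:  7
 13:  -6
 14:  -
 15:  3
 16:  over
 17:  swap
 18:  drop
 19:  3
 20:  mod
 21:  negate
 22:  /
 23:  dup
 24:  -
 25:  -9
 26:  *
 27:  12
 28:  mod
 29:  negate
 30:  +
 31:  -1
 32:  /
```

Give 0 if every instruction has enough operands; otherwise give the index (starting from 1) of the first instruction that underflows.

6      → 6
-22    → 6 -22
dup    → 6 -22 -22
drop   → 6 -22
negate → 6 22
1      → 6 22 1
mod    → 6 0
-6     → 6 0 -6
drop   → 6 0
*      → 0
drop   → (empty)
7      → 7
-6     → 7 -6
-      → 13
3      → 13 3
over   → 13 3 13
swap   → 13 13 3
drop   → 13 13
3      → 13 13 3
mod    → 13 1
negate → 13 -1
/      → -13
dup    → -13 -13
-      → 0
-9     → 0 -9
*      → 0
12     → 0 12
mod    → 0
negate → 0
+  — needs 2 operands, stack has 1 → underflow

30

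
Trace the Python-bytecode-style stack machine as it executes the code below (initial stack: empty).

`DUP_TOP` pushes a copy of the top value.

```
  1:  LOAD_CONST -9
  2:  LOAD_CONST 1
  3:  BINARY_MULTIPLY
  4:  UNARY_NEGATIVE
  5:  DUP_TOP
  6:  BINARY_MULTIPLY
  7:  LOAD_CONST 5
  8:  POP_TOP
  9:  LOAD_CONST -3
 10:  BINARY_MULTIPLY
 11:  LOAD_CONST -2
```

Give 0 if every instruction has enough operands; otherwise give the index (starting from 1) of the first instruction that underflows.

0

LOAD_CONST -9   : -9
LOAD_CONST 1    : -9 1
BINARY_MULTIPLY : -9
UNARY_NEGATIVE  : 9
DUP_TOP         : 9 9
BINARY_MULTIPLY : 81
LOAD_CONST 5    : 81 5
POP_TOP         : 81
LOAD_CONST -3   : 81 -3
BINARY_MULTIPLY : -243
LOAD_CONST -2   : -243 -2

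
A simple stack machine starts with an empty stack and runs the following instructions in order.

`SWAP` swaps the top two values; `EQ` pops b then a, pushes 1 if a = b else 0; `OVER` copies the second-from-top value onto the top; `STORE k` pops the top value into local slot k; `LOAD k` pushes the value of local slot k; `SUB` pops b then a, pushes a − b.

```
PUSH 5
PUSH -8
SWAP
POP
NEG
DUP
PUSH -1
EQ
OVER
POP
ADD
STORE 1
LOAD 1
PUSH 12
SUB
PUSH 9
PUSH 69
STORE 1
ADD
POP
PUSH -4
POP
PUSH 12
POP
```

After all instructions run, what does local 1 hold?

69

PUSH 5  -> 5
PUSH -8 -> 5 -8
SWAP    -> -8 5
POP     -> -8
NEG     -> 8
DUP     -> 8 8
PUSH -1 -> 8 8 -1
EQ      -> 8 0
OVER    -> 8 0 8
POP     -> 8 0
ADD     -> 8
STORE 1 -> (empty)
LOAD 1  -> 8
PUSH 12 -> 8 12
SUB     -> -4
PUSH 9  -> -4 9
PUSH 69 -> -4 9 69
STORE 1 -> -4 9
ADD     -> 5
POP     -> (empty)
PUSH -4 -> -4
POP     -> (empty)
PUSH 12 -> 12
POP     -> (empty)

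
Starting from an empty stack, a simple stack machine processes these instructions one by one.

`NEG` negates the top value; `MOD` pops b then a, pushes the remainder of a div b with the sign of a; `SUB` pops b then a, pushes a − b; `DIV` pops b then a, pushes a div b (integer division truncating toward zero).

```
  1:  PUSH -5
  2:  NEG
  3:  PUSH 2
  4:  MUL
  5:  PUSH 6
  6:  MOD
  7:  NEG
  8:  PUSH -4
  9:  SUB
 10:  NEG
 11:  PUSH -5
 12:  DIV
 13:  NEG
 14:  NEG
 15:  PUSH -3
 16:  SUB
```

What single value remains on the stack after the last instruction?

3

PUSH -5 → [-5]
NEG     → [5]
PUSH 2  → [5, 2]
MUL     → [10]
PUSH 6  → [10, 6]
MOD     → [4]
NEG     → [-4]
PUSH -4 → [-4, -4]
SUB     → [0]
NEG     → [0]
PUSH -5 → [0, -5]
DIV     → [0]
NEG     → [0]
NEG     → [0]
PUSH -3 → [0, -3]
SUB     → [3]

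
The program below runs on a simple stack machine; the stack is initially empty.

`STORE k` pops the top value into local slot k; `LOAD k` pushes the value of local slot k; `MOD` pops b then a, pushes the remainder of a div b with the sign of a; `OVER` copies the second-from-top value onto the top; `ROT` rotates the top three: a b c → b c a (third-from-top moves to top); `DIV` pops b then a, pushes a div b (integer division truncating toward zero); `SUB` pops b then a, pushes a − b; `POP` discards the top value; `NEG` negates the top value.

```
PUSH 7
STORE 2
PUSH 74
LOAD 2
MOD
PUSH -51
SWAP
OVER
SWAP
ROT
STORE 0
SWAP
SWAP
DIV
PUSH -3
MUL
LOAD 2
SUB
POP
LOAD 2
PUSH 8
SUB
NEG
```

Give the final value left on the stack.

1

PUSH 7    7
STORE 2   (empty)
PUSH 74   74
LOAD 2    74 7
MOD       4
PUSH -51  4 -51
SWAP      -51 4
OVER      -51 4 -51
SWAP      -51 -51 4
ROT       -51 4 -51
STORE 0   -51 4
SWAP      4 -51
SWAP      -51 4
DIV       -12
PUSH -3   -12 -3
MUL       36
LOAD 2    36 7
SUB       29
POP       (empty)
LOAD 2    7
PUSH 8    7 8
SUB       -1
NEG       1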